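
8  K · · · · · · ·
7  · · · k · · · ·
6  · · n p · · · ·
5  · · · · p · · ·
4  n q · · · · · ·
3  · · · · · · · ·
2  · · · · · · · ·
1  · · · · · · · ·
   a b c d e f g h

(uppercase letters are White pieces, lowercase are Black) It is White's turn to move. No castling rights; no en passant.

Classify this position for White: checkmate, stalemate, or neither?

White to move; white king on a8.
In check: no.
King squares — a7: attacked by Nc6; b7: attacked by Qb4; b8: attacked by Qb4.
Legal moves for White: none.
Not in check and no legal moves → stalemate.

stalemate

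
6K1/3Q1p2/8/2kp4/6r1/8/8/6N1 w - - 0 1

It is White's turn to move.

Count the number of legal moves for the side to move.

5

White to move; king on g8.
In check: yes, from the black rook on g4.
Legal moves: Kh8, Kf8, Kh7, Kxf7, Qxg4.
Count: 5.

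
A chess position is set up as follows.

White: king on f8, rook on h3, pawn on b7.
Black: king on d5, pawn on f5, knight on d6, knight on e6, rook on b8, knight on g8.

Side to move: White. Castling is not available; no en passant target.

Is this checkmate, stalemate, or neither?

checkmate

White to move; white king on f8.
In check: yes, from the black knight on e6 and the black rook on b8.
King squares — e7: attacked by Ng8; f7: attacked by Nd6; g7: attacked by Ne6; e8: attacked by Nd6; g8: attacked by Rb8.
Legal moves for White: none.
In check with no legal moves → checkmate.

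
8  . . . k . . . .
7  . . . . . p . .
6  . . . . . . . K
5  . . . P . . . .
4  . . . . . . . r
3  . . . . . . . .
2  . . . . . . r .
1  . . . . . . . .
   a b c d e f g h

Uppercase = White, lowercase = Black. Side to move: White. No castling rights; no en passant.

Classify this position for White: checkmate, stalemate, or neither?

checkmate

White to move; white king on h6.
In check: yes, from the black rook on h4.
King squares — g5: attacked by Rg2; h5: attacked by Rh4; g6: attacked by Rg2; g7: attacked by Rg2; h7: attacked by Rh4.
Legal moves for White: none.
In check with no legal moves → checkmate.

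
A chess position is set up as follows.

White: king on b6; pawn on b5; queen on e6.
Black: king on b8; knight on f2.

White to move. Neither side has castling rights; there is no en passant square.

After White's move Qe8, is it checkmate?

yes

After Qe8: black king on b8; in check: yes, from the white queen on e8.
King squares — a7: attacked by Kb6; b7: attacked by Kb6; c7: attacked by Kb6; a8: attacked by Qe8; c8: attacked by Qe8.
Black has no legal moves → checkmate.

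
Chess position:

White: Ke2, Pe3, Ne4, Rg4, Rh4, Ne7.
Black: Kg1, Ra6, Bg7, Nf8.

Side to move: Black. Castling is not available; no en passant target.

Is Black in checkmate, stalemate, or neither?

checkmate

Black to move; black king on g1.
In check: yes, from the white rook on g4.
King squares — f1: attacked by Ke2; h1: attacked by Rh4; f2: attacked by Ke2; g2: attacked by Rg4; h2: attacked by Rh4.
Legal moves for Black: none.
In check with no legal moves → checkmate.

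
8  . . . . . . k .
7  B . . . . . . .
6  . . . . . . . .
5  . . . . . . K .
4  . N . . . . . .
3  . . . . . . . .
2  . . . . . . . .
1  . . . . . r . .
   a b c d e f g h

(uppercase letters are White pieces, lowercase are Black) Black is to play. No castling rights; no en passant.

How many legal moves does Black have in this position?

Black to move; king on g8.
In check: no.
Legal moves: Kh8, Kf8, Kh7, Kg7, Kf7, Rf8, Rf7, Rf6, Rf5+, Rf4, Rf3, Rf2, Rh1, Rg1+, Re1, Rd1, Rc1, Rb1, Ra1.
Count: 19.

19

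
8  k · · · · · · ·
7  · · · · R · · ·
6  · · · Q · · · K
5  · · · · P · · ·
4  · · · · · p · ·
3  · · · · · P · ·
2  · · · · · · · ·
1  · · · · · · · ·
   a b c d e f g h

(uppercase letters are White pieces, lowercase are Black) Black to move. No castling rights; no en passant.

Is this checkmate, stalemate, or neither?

stalemate

Black to move; black king on a8.
In check: no.
King squares — a7: attacked by Re7; b7: attacked by Re7; b8: attacked by Qd6.
Legal moves for Black: none.
Not in check and no legal moves → stalemate.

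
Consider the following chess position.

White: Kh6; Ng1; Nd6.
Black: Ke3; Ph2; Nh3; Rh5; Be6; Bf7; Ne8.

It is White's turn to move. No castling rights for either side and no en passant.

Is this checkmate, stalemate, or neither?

White to move; white king on h6.
In check: yes, from the black rook on h5.
King squares — g5: attacked by Nh3; h5: attacked by Bf7; g6: attacked by Bf7; g7: attacked by Ne8; h7: attacked by Rh5.
Legal moves for White: none.
In check with no legal moves → checkmate.

checkmate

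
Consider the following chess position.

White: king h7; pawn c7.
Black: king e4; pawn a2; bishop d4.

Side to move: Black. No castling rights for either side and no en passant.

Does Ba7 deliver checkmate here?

After Ba7: white king on h7; in check: no.
White is not in check, so this cannot be checkmate.

no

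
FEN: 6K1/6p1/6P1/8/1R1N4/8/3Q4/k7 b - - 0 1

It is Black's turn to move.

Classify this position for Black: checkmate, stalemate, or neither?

Black to move; black king on a1.
In check: no.
King squares — b1: attacked by Rb4; a2: attacked by Qd2; b2: attacked by Qd2.
Legal moves for Black: none.
Not in check and no legal moves → stalemate.

stalemate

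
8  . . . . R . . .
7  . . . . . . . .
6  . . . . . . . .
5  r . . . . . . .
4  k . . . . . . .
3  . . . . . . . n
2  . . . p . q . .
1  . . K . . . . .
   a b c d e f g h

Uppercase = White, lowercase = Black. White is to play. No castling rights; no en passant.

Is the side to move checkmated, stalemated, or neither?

White to move; white king on c1.
In check: yes, from the black pawn on d2.
Legal moves for White: Kc2, Kb2, Kd1, Kb1.
White is in check but has 4 legal moves → neither.

neither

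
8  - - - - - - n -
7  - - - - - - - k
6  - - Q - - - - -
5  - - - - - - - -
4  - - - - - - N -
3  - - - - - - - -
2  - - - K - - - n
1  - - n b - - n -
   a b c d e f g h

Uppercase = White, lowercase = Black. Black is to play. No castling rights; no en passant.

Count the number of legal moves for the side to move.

Black to move; king on h7.
In check: no.
Legal moves: Ne7, Nh6, Nf6, Kh8, Kg7, Nxg4, Nhf3+, Nf1+, Nh3, Ngf3+, Nge2, Bxg4, Ba4, Bf3, Bb3, Be2, Bc2, Nd3, Nb3+, Nce2, Na2.
Count: 21.

21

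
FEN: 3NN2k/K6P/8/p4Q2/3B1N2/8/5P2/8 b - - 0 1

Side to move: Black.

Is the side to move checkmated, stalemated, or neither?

Black to move; black king on h8.
In check: yes, from the white bishop on d4.
King squares — g7: attacked by Bd4; h7: attacked by Qf5; g8: attacked by Ph7.
Legal moves for Black: none.
In check with no legal moves → checkmate.

checkmate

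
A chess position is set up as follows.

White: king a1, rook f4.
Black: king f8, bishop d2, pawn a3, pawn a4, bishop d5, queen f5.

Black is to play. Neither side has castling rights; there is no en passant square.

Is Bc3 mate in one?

After Bc3: white king on a1; in check: yes, from the black bishop on c3.
King squares — b1: attacked by Qf5; a2: attacked by Bd5; b2: attacked by Pa3.
White has no legal moves → checkmate.

yes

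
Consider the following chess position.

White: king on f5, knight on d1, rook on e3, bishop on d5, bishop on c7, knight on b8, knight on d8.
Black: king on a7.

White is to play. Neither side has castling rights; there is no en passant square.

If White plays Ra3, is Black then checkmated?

yes

After Ra3: black king on a7; in check: yes, from the white rook on a3.
King squares — a6: attacked by Ra3; b6: attacked by Bc7; b7: attacked by Bd5; a8: attacked by Ra3; b8: attacked by Bc7.
Black has no legal moves → checkmate.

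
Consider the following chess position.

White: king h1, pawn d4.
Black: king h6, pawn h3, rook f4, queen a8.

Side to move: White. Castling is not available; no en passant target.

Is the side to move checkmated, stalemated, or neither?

neither

White to move; white king on h1.
In check: yes, from the black queen on a8.
King squares — g1: available; g2: attacked by Ph3; h2: available.
Legal moves for White: Kh2, Kg1, d5.
White is in check but has 3 legal moves → neither.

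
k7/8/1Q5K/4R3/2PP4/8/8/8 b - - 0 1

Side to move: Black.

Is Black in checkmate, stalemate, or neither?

Black to move; black king on a8.
In check: no.
King squares — a7: attacked by Qb6; b7: attacked by Qb6; b8: attacked by Qb6.
Legal moves for Black: none.
Not in check and no legal moves → stalemate.

stalemate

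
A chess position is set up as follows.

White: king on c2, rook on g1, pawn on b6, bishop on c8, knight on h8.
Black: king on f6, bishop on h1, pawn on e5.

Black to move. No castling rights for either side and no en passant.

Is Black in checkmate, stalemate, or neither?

neither

Black to move; black king on f6.
In check: no.
Legal moves for Black: Ke7, Ba8, Bb7, Bc6, Bd5, Be4+, Bf3, Bg2, e4.
Black has 9 legal moves and is not in check → neither.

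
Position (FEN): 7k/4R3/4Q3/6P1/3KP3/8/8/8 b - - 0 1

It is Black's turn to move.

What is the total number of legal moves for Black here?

0

Black to move; king on h8.
In check: no.
Legal moves: none.
Count: 0.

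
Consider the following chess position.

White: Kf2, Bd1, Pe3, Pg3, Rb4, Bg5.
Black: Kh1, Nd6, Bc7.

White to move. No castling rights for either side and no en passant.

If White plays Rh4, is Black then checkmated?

After Rh4: black king on h1; in check: yes, from the white rook on h4.
King squares — g1: attacked by Kf2; g2: attacked by Kf2; h2: attacked by Rh4.
Black has no legal moves → checkmate.

yes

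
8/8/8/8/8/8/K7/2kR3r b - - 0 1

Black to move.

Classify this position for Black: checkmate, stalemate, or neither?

Black to move; black king on c1.
In check: yes, from the white rook on d1.
Legal moves for Black: Kc2, Kxd1, Rxd1.
Black is in check but has 3 legal moves → neither.

neither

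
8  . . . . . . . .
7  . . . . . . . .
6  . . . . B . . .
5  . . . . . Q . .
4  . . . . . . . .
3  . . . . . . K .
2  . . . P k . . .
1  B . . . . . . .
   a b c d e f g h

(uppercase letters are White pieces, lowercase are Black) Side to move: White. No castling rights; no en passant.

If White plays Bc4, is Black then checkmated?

no

After Bc4: black king on e2; in check: yes, from the white bishop on c4.
Black has 3 legal replies: Kxd2, Ke1, Kd1.
In check but a legal move exists → not checkmate.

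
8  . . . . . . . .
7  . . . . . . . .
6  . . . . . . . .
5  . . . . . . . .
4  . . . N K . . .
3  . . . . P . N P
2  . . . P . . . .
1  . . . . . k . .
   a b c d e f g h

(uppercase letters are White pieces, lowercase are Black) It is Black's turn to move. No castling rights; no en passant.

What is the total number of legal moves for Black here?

Black to move; king on f1.
In check: yes, from the white knight on g3.
Legal moves: Kg2, Kf2, Kg1, Ke1.
Count: 4.

4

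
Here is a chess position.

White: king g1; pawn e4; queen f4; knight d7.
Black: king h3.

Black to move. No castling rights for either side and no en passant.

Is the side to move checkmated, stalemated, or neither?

stalemate

Black to move; black king on h3.
In check: no.
King squares — g2: attacked by Kg1; h2: attacked by Kg1; g3: attacked by Qf4; g4: attacked by Qf4; h4: attacked by Qf4.
Legal moves for Black: none.
Not in check and no legal moves → stalemate.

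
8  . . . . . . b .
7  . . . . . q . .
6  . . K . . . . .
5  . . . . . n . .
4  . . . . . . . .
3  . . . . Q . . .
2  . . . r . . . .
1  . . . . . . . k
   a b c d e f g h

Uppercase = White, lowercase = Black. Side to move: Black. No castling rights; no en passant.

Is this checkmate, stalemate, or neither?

neither

Black to move; black king on h1.
In check: no.
Legal moves for Black include: Bh7, Qf8, Qe8+, Qh7, Qg7, Qe7, Qd7+, Qc7+, Qb7+, Qa7, Qg6+, Qf6+, Qe6+, Qh5, Qd5+, Qc4+, Qb3, Qa2, ... (list truncated; more exist).
Black has legal moves and is not in check → neither.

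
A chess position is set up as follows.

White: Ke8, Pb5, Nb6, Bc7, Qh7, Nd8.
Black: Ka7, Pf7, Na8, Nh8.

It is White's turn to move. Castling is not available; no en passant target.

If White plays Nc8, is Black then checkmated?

yes

After Nc8: black king on a7; in check: yes, from the white knight on c8.
King squares — a6: attacked by Pb5; b6: attacked by Bc7; b7: attacked by Nd8; a8: own knight; b8: attacked by Bc7.
Black has no legal moves → checkmate.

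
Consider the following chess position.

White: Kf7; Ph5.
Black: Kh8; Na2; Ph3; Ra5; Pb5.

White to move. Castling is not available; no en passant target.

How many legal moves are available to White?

7

White to move; king on f7.
In check: no.
Legal moves: Kf8, Ke8, Ke7, Kg6, Kf6, Ke6, h6.
Count: 7.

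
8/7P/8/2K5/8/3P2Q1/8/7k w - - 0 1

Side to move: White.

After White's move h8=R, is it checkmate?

After h8=R: black king on h1; in check: yes, from the white rook on h8.
King squares — g1: attacked by Qg3; g2: attacked by Qg3; h2: attacked by Qg3.
Black has no legal moves → checkmate.

yes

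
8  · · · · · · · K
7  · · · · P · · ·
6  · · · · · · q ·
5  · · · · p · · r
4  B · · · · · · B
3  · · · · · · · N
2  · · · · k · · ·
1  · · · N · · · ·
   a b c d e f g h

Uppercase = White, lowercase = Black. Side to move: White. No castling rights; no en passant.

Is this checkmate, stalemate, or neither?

checkmate

White to move; white king on h8.
In check: yes, from the black rook on h5.
King squares — g7: attacked by Qg6; h7: attacked by Rh5; g8: attacked by Qg6.
Legal moves for White: none.
In check with no legal moves → checkmate.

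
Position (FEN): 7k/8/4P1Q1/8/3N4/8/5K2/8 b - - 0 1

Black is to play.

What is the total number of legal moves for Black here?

Black to move; king on h8.
In check: no.
Legal moves: none.
Count: 0.

0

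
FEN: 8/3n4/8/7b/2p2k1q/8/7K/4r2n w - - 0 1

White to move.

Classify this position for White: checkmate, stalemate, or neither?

White to move; white king on h2.
In check: yes, from the black queen on h4.
King squares — g1: attacked by Re1; h1: attacked by Re1; g2: available; g3: attacked by Nh1; h3: attacked by Qh4.
Legal moves for White: Kg2.
White is in check but has 1 legal move → neither.

neither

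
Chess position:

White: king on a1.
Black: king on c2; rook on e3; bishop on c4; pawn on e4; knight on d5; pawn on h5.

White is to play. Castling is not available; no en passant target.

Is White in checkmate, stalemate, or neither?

White to move; white king on a1.
In check: no.
King squares — b1: attacked by Kc2; a2: attacked by Bc4; b2: attacked by Kc2.
Legal moves for White: none.
Not in check and no legal moves → stalemate.

stalemate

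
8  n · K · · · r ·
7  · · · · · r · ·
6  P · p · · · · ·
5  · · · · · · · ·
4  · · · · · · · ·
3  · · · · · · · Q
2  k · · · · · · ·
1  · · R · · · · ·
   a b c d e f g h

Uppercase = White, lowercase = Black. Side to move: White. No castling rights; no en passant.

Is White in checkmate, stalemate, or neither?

White to move; white king on c8.
In check: yes, from the black rook on g8.
King squares — b7: attacked by Rf7; c7: attacked by Rf7; d7: attacked by Rf7; b8: attacked by Rg8; d8: attacked by Rg8.
Legal moves for White: none.
In check with no legal moves → checkmate.

checkmate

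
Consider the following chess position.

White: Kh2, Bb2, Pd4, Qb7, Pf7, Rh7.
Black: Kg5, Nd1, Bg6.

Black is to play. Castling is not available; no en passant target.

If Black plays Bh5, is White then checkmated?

no

After Bh5: white king on h2; in check: no.
White is not in check, so this cannot be checkmate.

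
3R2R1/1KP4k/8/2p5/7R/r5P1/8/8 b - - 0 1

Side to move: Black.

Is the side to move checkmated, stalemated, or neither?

checkmate

Black to move; black king on h7.
In check: yes, from the white rook on h4.
King squares — g6: attacked by Rg8; h6: attacked by Rh4; g7: attacked by Rg8; g8: attacked by Rd8; h8: attacked by Rh4.
Legal moves for Black: none.
In check with no legal moves → checkmate.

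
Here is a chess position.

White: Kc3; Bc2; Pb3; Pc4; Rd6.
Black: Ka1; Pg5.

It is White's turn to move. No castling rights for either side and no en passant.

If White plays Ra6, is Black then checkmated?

After Ra6: black king on a1; in check: yes, from the white rook on a6.
King squares — b1: attacked by Bc2; a2: attacked by Ra6; b2: attacked by Kc3.
Black has no legal moves → checkmate.

yes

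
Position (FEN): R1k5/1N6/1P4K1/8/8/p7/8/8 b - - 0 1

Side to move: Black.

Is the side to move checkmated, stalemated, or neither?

neither

Black to move; black king on c8.
In check: yes, from the white rook on a8.
Legal moves for Black: Kd7, Kxb7.
Black is in check but has 2 legal moves → neither.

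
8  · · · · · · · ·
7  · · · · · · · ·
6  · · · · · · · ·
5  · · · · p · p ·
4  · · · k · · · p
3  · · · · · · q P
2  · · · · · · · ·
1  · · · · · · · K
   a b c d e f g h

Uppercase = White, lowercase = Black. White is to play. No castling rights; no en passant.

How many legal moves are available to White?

White to move; king on h1.
In check: no.
Legal moves: none.
Count: 0.

0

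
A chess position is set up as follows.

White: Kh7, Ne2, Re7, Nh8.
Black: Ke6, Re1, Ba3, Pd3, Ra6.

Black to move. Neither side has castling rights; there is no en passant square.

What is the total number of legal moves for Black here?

6

Black to move; king on e6.
In check: yes, from the white rook on e7.
Legal moves: Kxe7, Kf6, Kd6, Kf5, Kd5, Bxe7.
Count: 6.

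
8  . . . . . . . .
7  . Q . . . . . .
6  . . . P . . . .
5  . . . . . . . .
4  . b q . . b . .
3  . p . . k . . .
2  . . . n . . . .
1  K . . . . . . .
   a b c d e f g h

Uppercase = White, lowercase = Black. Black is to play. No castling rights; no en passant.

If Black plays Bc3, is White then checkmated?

After Bc3: white king on a1; in check: yes, from the black bishop on c3.
King squares — b1: attacked by Nd2; a2: attacked by Pb3; b2: attacked by Bc3.
White has no legal moves → checkmate.

yes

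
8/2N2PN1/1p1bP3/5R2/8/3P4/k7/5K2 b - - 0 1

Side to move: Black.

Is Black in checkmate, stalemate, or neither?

Black to move; black king on a2.
In check: no.
Legal moves for Black: Bf8, Be7, Bxc7, Be5, Bc5, Bf4, Bb4, Bg3, Ba3, Bh2, Kb3, Ka3, Kb2, Kb1, Ka1, b5.
Black has 16 legal moves and is not in check → neither.

neither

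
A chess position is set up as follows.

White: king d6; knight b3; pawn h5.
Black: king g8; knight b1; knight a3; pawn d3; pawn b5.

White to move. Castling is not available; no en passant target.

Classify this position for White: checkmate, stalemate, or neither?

neither

White to move; white king on d6.
In check: no.
Legal moves for White: Ke7, Kd7, Kc7, Ke6, Kc6, Ke5, Kd5, Kc5, Nc5, Na5, Nd4, Nd2, Nc1, Na1, h6.
White has 15 legal moves and is not in check → neither.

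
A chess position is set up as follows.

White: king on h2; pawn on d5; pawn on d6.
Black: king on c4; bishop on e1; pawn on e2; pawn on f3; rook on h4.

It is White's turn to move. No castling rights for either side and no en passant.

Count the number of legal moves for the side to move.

White to move; king on h2.
In check: yes, from the black rook on h4.
Legal moves: Kg1.
Count: 1.

1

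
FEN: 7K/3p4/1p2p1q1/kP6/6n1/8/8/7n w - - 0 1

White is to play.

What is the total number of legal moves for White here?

0

White to move; king on h8.
In check: no.
Legal moves: none.
Count: 0.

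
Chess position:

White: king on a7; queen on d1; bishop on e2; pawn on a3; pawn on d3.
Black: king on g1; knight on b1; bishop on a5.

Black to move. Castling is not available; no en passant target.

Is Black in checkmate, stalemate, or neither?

Black to move; black king on g1.
In check: yes, from the white queen on d1.
Legal moves for Black: Kh2, Kg2, Kf2, Be1.
Black is in check but has 4 legal moves → neither.

neither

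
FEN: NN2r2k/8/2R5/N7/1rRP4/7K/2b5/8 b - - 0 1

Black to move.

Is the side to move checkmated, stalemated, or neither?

Black to move; black king on h8.
In check: no.
Legal moves for Black include: Kg8, Kh7, Kg7, Rg8, Rf8, Rd8, Rc8, Rexb8, Re7, Re6, Re5, Re4, Re3+, Re2, Re1, Rbxb8, Rb7, Rb6, ... (list truncated; more exist).
Black has legal moves and is not in check → neither.

neither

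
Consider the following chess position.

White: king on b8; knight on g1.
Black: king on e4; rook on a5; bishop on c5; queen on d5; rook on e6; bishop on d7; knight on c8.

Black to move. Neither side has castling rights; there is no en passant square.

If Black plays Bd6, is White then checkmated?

yes

After Bd6: white king on b8; in check: yes, from the black bishop on d6.
King squares — a7: attacked by Ra5; b7: attacked by Qd5; c7: attacked by Bd6; a8: attacked by Ra5; c8: attacked by Bd7.
White has no legal moves → checkmate.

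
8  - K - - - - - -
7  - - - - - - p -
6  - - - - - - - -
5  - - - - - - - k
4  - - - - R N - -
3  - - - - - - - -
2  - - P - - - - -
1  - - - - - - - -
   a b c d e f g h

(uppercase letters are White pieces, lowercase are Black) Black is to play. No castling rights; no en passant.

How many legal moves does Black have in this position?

4

Black to move; king on h5.
In check: yes, from the white knight on f4.
Legal moves: Kh6, Kg5, Kh4, Kg4.
Count: 4.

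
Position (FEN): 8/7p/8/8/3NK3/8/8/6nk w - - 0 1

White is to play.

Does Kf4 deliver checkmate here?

After Kf4: black king on h1; in check: no.
Black is not in check, so this cannot be checkmate.

no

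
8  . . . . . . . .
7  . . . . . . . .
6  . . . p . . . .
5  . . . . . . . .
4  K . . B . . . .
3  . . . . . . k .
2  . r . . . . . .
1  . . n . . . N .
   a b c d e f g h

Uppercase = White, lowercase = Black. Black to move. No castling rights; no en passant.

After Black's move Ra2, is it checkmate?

no

After Ra2: white king on a4; in check: yes, from the black rook on a2.
White has 2 legal replies: Kb5, Kb4.
In check but a legal move exists → not checkmate.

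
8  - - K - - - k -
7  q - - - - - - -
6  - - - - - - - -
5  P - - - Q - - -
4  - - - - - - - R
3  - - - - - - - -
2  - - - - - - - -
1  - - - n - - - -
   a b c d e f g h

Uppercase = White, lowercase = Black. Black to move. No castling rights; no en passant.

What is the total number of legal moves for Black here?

Black to move; king on g8.
In check: no.
Legal moves: Kf8, Kf7, Qb8+, Qa8+, Qh7, Qg7, Qf7, Qe7, Qd7+, Qc7+, Qb7+, Qb6, Qa6+, Qc5+, Qxa5, Qd4, Qe3, Qf2, Qg1, Ne3, Nc3, Nf2, Nb2.
Count: 23.

23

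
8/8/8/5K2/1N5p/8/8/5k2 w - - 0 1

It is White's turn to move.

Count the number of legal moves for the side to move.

White to move; king on f5.
In check: no.
Legal moves: Kg6, Kf6, Ke6, Kg5, Ke5, Kg4, Kf4, Ke4, Nc6, Na6, Nd5, Nd3, Nc2, Na2.
Count: 14.

14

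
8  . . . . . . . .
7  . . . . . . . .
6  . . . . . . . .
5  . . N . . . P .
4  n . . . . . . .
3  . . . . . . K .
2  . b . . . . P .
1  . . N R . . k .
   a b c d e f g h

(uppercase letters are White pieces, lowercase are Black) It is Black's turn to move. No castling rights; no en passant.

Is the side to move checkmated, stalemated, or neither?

Black to move; black king on g1.
In check: yes, from the white rook on d1.
King squares — f1: attacked by Rd1; h1: attacked by Rd1; f2: attacked by Kg3; g2: attacked by Kg3; h2: attacked by Kg3.
Legal moves for Black: none.
In check with no legal moves → checkmate.

checkmate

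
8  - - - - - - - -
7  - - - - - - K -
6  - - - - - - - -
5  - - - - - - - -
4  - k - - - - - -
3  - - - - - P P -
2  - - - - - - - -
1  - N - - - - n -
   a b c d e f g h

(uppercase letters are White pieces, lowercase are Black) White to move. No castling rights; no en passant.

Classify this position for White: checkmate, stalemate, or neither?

neither

White to move; white king on g7.
In check: no.
Legal moves for White: Kh8, Kg8, Kf8, Kh7, Kf7, Kh6, Kg6, Kf6, Nc3, Na3, Nd2, g4, f4.
White has 13 legal moves and is not in check → neither.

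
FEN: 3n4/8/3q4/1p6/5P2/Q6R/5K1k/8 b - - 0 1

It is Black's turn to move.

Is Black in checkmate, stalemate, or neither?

checkmate

Black to move; black king on h2.
In check: yes, from the white rook on h3.
King squares — g1: attacked by Kf2; h1: attacked by Rh3; g2: attacked by Kf2; g3: attacked by Kf2; h3: attacked by Qa3.
Legal moves for Black: none.
In check with no legal moves → checkmate.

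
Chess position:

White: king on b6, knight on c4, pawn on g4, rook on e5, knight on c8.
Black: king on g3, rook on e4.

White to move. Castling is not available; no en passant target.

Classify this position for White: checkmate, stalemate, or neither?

White to move; white king on b6.
In check: no.
Legal moves for White include: Ne7, Na7, N8d6, Kc7, Kb7, Ka7, Kc6, Ka6, Kc5, Kb5, Ka5, Re8, Re7, Re6, Rh5, Rg5, Rf5, Rd5, ... (list truncated; more exist).
White has legal moves and is not in check → neither.

neither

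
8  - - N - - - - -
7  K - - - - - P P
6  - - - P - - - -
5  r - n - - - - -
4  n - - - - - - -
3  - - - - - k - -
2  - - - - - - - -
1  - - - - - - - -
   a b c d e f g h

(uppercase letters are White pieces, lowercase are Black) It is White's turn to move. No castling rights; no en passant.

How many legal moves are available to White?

White to move; king on a7.
In check: yes, from the black rook on a5.
Legal moves: Kb8.
Count: 1.

1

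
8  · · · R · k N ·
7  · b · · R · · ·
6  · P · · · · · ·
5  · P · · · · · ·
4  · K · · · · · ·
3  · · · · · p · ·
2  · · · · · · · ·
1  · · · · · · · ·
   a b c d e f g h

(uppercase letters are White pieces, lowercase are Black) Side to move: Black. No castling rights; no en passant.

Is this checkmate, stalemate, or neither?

checkmate

Black to move; black king on f8.
In check: yes, from the white rook on d8.
King squares — e7: attacked by Ng8; f7: attacked by Re7; g7: attacked by Re7; e8: attacked by Re7; g8: attacked by Rd8.
Legal moves for Black: none.
In check with no legal moves → checkmate.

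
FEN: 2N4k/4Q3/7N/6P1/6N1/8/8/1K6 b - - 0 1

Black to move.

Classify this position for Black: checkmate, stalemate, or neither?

Black to move; black king on h8.
In check: no.
King squares — g7: attacked by Qe7; h7: attacked by Qe7; g8: attacked by Nh6.
Legal moves for Black: none.
Not in check and no legal moves → stalemate.

stalemate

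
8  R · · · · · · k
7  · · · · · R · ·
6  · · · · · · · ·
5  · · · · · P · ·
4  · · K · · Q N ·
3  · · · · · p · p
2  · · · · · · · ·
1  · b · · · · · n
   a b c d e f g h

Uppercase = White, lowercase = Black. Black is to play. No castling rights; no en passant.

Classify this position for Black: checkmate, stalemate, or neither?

checkmate

Black to move; black king on h8.
In check: yes, from the white rook on a8.
King squares — g7: attacked by Rf7; h7: attacked by Rf7; g8: attacked by Ra8.
Legal moves for Black: none.
In check with no legal moves → checkmate.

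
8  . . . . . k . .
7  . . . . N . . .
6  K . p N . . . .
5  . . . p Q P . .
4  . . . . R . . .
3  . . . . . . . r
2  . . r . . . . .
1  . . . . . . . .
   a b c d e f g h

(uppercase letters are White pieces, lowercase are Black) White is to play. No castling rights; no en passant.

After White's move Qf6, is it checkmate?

yes

After Qf6: black king on f8; in check: yes, from the white queen on f6.
King squares — e7: attacked by Re4; f7: attacked by Nd6; g7: attacked by Qf6; e8: attacked by Nd6; g8: attacked by Ne7.
Black has no legal moves → checkmate.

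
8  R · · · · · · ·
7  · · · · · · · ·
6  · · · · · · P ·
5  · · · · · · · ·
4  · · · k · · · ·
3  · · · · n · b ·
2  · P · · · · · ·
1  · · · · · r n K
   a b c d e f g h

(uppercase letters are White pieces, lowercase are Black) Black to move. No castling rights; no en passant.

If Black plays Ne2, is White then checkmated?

After Ne2: white king on h1; in check: yes, from the black rook on f1.
King squares — g1: attacked by Rf1; g2: attacked by Ne3; h2: attacked by Bg3.
White has no legal moves → checkmate.

yes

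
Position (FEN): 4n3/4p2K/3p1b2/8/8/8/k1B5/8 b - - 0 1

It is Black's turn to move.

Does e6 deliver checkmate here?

After e6: white king on h7; in check: no.
White is not in check, so this cannot be checkmate.

no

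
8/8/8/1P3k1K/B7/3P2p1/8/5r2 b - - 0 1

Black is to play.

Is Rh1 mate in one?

yes

After Rh1: white king on h5; in check: yes, from the black rook on h1.
King squares — g4: attacked by Kf5; h4: attacked by Rh1; g5: attacked by Kf5; g6: attacked by Kf5; h6: attacked by Rh1.
White has no legal moves → checkmate.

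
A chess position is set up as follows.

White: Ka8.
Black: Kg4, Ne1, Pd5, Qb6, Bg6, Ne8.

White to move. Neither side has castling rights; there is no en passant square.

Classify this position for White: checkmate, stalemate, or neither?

White to move; white king on a8.
In check: no.
King squares — a7: attacked by Qb6; b7: attacked by Qb6; b8: attacked by Qb6.
Legal moves for White: none.
Not in check and no legal moves → stalemate.

stalemate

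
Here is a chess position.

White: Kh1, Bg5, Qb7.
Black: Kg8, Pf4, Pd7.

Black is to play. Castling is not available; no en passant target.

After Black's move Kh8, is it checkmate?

no

After Kh8: white king on h1; in check: no.
White is not in check, so this cannot be checkmate.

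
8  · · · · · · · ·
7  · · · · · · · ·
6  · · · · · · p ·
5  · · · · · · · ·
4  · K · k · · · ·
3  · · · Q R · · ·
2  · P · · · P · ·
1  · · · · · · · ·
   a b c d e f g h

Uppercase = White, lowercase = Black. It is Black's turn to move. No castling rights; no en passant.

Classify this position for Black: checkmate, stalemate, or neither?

Black to move; black king on d4.
In check: yes, from the white queen on d3.
King squares — c3: attacked by Pb2; d3: attacked by Re3; e3: attacked by Pf2; c4: attacked by Qd3; e4: attacked by Qd3; c5: attacked by Kb4; d5: attacked by Qd3; e5: attacked by Re3.
Legal moves for Black: none.
In check with no legal moves → checkmate.

checkmate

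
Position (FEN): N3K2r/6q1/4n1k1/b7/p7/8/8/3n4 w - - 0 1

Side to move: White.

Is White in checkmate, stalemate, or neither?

White to move; white king on e8.
In check: yes, from the black rook on h8.
King squares — d7: attacked by Qg7; e7: attacked by Qg7; f7: attacked by Kg6; d8: attacked by Ba5; f8: attacked by Ne6.
Legal moves for White: none.
In check with no legal moves → checkmate.

checkmate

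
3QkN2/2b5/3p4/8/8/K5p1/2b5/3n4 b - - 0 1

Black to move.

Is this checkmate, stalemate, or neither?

Black to move; black king on e8.
In check: yes, from the white queen on d8.
King squares — d7: attacked by Qd8; e7: attacked by Qd8; f7: available; d8: available; f8: attacked by Qd8.
Legal moves for Black: Kxd8, Kf7, Bxd8.
Black is in check but has 3 legal moves → neither.

neither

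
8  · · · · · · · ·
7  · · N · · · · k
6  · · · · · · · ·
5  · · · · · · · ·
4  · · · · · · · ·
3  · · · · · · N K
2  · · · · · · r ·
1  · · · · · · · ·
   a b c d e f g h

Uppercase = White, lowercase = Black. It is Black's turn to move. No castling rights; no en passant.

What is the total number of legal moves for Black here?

Black to move; king on h7.
In check: no.
Legal moves: Kh8, Kg8, Kg7, Kh6, Kg6, Rxg3+, Rh2+, Rf2, Re2, Rd2, Rc2, Rb2, Ra2, Rg1.
Count: 14.

14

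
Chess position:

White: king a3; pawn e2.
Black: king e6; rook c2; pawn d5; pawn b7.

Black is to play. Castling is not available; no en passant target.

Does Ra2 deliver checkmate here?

After Ra2: white king on a3; in check: yes, from the black rook on a2.
White has 3 legal replies: Kb4, Kb3, Kxa2.
In check but a legal move exists → not checkmate.

no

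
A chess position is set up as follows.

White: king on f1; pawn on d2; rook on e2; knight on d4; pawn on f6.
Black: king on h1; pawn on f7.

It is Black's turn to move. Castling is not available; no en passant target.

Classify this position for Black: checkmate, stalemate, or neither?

stalemate

Black to move; black king on h1.
In check: no.
King squares — g1: attacked by Kf1; g2: attacked by Kf1; h2: attacked by Re2.
Legal moves for Black: none.
Not in check and no legal moves → stalemate.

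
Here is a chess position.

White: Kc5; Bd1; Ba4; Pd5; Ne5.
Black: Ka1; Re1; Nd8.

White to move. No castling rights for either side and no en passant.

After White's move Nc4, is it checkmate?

After Nc4: black king on a1; in check: no.
Black is not in check, so this cannot be checkmate.

no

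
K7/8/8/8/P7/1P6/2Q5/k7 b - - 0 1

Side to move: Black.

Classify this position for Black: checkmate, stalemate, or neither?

Black to move; black king on a1.
In check: no.
King squares — b1: attacked by Qc2; a2: attacked by Qc2; b2: attacked by Qc2.
Legal moves for Black: none.
Not in check and no legal moves → stalemate.

stalemate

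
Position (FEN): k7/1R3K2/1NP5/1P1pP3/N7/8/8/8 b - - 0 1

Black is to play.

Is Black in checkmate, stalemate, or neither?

Black to move; black king on a8.
In check: yes, from the white knight on b6.
King squares — a7: attacked by Rb7; b7: attacked by Pc6; b8: attacked by Rb7.
Legal moves for Black: none.
In check with no legal moves → checkmate.

checkmate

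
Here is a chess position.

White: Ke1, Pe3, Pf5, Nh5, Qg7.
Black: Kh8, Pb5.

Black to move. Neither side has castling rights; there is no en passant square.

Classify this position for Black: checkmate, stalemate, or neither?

checkmate

Black to move; black king on h8.
In check: yes, from the white queen on g7.
King squares — g7: attacked by Nh5; h7: attacked by Qg7; g8: attacked by Qg7.
Legal moves for Black: none.
In check with no legal moves → checkmate.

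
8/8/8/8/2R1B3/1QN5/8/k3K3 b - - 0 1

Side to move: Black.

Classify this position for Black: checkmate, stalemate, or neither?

Black to move; black king on a1.
In check: no.
King squares — b1: attacked by Qb3; a2: attacked by Qb3; b2: attacked by Qb3.
Legal moves for Black: none.
Not in check and no legal moves → stalemate.

stalemate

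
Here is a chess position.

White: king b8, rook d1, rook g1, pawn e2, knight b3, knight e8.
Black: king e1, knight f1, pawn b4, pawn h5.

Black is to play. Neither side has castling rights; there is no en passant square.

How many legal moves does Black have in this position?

Black to move; king on e1.
In check: yes, from the white rook on d1.
Legal moves: Kf2, Kxe2, Kxd1.
Count: 3.

3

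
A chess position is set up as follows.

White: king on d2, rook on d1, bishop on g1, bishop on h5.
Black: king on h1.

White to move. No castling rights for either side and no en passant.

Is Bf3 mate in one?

After Bf3: black king on h1; in check: yes, from the white bishop on f3.
King squares — g1: attacked by Rd1; g2: attacked by Bf3; h2: attacked by Bg1.
Black has no legal moves → checkmate.

yes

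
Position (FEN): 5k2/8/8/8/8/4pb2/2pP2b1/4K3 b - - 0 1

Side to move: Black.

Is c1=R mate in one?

yes

After c1=R: white king on e1; in check: yes, from the black rook on c1.
King squares — d1: attacked by Rc1; f1: attacked by Rc1; d2: own pawn; e2: attacked by Bf3; f2: attacked by Pe3.
White has no legal moves → checkmate.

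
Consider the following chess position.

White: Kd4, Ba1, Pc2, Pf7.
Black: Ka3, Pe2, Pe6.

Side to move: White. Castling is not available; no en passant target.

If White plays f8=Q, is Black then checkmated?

After f8=Q: black king on a3; in check: yes, from the white queen on f8.
Black has 2 legal replies: Ka4, Ka2.
In check but a legal move exists → not checkmate.

no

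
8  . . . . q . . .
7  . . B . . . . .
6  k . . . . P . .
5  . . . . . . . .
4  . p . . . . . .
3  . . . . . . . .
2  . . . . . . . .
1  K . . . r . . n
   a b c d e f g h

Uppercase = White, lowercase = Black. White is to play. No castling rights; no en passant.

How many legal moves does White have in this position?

White to move; king on a1.
In check: yes, from the black rook on e1.
Legal moves: Kb2, Ka2.
Count: 2.

2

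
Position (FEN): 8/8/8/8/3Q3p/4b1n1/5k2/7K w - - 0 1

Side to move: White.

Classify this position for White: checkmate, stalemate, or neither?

neither

White to move; white king on h1.
In check: yes, from the black knight on g3.
Legal moves for White: Kh2.
White is in check but has 1 legal move → neither.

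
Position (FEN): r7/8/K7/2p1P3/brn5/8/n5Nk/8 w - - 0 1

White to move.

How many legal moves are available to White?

0

White to move; king on a6.
In check: yes, from the black rook on a8.
Legal moves: none.
Count: 0.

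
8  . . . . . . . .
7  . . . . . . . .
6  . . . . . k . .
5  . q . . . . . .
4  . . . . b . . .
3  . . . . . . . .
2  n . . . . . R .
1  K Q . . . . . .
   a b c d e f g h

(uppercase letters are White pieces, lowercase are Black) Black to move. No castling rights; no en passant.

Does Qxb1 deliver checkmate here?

After Qxb1: white king on a1; in check: yes, from the black queen on b1.
King squares — b1: attacked by Be4; a2: attacked by Qb1; b2: attacked by Qb1.
White has no legal moves → checkmate.

yes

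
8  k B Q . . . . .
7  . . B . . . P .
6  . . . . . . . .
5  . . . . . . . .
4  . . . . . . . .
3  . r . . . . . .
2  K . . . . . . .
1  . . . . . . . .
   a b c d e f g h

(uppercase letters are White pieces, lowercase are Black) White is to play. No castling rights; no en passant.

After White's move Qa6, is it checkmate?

After Qa6: black king on a8; in check: yes, from the white queen on a6.
King squares — a7: attacked by Qa6; b7: attacked by Qa6; b8: attacked by Bc7.
Black has no legal moves → checkmate.

yes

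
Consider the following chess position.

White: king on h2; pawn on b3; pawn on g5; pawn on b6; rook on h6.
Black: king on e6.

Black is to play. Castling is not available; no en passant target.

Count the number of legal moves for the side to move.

6

Black to move; king on e6.
In check: yes, from the white rook on h6.
Legal moves: Kf7, Ke7, Kd7, Kf5, Ke5, Kd5.
Count: 6.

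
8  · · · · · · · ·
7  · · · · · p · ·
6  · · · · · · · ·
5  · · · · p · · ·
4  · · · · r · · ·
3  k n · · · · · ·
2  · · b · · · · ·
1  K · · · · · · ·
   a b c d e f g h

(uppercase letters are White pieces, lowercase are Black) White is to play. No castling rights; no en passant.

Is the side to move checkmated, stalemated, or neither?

White to move; white king on a1.
In check: yes, from the black knight on b3.
King squares — b1: attacked by Bc2; a2: attacked by Ka3; b2: attacked by Ka3.
Legal moves for White: none.
In check with no legal moves → checkmate.

checkmate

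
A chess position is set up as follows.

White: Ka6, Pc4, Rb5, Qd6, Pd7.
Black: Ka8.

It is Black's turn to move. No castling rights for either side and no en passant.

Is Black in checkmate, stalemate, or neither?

Black to move; black king on a8.
In check: no.
King squares — a7: attacked by Ka6; b7: attacked by Rb5; b8: attacked by Rb5.
Legal moves for Black: none.
Not in check and no legal moves → stalemate.

stalemate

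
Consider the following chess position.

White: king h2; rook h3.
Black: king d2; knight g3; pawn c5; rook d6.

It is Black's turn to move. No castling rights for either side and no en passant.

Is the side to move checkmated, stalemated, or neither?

neither

Black to move; black king on d2.
In check: no.
Legal moves for Black include: Rd8, Rd7, Rh6, Rg6, Rf6, Re6, Rc6, Rb6, Ra6, Rd5, Rd4, Rd3, Nh5, Nf5, Ne4, Ne2, Nh1, Nf1+, ... (list truncated; more exist).
Black has legal moves and is not in check → neither.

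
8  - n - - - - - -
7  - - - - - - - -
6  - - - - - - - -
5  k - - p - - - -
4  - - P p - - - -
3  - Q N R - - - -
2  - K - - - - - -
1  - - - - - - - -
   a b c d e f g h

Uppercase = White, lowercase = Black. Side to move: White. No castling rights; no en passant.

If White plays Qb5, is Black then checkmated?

yes

After Qb5: black king on a5; in check: yes, from the white queen on b5.
King squares — a4: attacked by Nc3; b4: attacked by Qb5; b5: attacked by Nc3; a6: attacked by Qb5; b6: attacked by Qb5.
Black has no legal moves → checkmate.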